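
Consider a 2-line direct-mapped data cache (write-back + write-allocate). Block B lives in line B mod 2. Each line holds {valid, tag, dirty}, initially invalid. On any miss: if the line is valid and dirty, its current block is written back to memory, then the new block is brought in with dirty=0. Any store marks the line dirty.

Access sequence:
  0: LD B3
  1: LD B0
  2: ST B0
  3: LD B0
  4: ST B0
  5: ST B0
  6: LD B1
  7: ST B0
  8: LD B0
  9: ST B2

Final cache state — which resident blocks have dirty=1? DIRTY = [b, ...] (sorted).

DIRTY = [2]

0: R B3 -> L1 miss  d=-]
1: R B0 -> L0 miss  d=-]
2: W B0 -> L0 hit  d=D]
3: R B0 -> L0 hit  d=D]
4: W B0 -> L0 hit  d=D]
5: W B0 -> L0 hit  d=D]
6: R B1 -> L1 miss  d=-]
7: W B0 -> L0 hit  d=D]
8: R B0 -> L0 hit  d=D]
9: W B2 -> L0 miss wb->B0  d=D]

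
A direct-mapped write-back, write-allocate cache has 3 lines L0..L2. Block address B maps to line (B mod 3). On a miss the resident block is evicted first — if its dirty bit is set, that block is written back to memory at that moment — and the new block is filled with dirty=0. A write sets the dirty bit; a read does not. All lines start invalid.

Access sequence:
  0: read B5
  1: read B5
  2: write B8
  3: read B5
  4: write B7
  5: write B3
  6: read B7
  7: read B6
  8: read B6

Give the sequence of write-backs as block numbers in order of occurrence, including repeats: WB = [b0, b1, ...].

  0 | R B5 → L2 miss [-]
  1 | R B5 → L2 hit [-]
  2 | W B8 → L2 miss [D]
  3 | R B5 → L2 miss wb→B8 [-]
  4 | W B7 → L1 miss [D]
  5 | W B3 → L0 miss [D]
  6 | R B7 → L1 hit [D]
  7 | R B6 → L0 miss wb→B3 [-]
  8 | R B6 → L0 hit [-]

WB = [8, 3]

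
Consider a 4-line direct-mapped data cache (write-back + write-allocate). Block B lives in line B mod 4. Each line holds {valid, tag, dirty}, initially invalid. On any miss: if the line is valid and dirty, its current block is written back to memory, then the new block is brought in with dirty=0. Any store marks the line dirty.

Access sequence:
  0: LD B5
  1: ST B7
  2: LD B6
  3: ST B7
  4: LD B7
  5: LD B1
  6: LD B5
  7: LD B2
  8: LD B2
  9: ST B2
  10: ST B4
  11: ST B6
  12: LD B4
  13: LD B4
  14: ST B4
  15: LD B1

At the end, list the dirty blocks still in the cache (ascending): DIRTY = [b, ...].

DIRTY = [4, 6, 7]

0: R B5 → L1 miss [-]
1: W B7 → L3 miss [D]
2: R B6 → L2 miss [-]
3: W B7 → L3 hit [D]
4: R B7 → L3 hit [D]
5: R B1 → L1 miss [-]
6: R B5 → L1 miss [-]
7: R B2 → L2 miss [-]
8: R B2 → L2 hit [-]
9: W B2 → L2 hit [D]
10: W B4 → L0 miss [D]
11: W B6 → L2 miss wb→B2 [D]
12: R B4 → L0 hit [D]
13: R B4 → L0 hit [D]
14: W B4 → L0 hit [D]
15: R B1 → L1 miss [-]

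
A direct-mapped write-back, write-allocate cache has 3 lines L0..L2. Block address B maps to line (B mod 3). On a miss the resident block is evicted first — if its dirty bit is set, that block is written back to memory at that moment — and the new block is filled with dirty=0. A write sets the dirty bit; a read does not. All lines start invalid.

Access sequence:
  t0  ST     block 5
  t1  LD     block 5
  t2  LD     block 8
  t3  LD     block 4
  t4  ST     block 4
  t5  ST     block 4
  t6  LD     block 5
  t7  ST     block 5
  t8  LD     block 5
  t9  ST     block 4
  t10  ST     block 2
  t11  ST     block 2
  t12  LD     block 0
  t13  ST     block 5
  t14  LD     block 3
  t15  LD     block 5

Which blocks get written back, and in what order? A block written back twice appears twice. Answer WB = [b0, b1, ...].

0: W B5 -> L2 miss  d=D]
1: R B5 -> L2 hit  d=D]
2: R B8 -> L2 miss wb->B5  d=-]
3: R B4 -> L1 miss  d=-]
4: W B4 -> L1 hit  d=D]
5: W B4 -> L1 hit  d=D]
6: R B5 -> L2 miss  d=-]
7: W B5 -> L2 hit  d=D]
8: R B5 -> L2 hit  d=D]
9: W B4 -> L1 hit  d=D]
10: W B2 -> L2 miss wb->B5  d=D]
11: W B2 -> L2 hit  d=D]
12: R B0 -> L0 miss  d=-]
13: W B5 -> L2 miss wb->B2  d=D]
14: R B3 -> L0 miss  d=-]
15: R B5 -> L2 hit  d=D]

WB = [5, 5, 2]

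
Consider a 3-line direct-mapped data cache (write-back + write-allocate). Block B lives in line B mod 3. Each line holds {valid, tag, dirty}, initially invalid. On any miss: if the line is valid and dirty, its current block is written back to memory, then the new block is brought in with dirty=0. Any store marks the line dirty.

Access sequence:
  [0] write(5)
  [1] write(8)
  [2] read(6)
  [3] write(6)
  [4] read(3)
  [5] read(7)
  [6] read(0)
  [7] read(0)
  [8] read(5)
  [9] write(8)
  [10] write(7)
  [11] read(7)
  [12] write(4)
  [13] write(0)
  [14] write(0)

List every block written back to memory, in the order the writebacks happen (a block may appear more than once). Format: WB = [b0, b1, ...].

0: W B5 -> L2 miss  d=D]
1: W B8 -> L2 miss wb->B5  d=D]
2: R B6 -> L0 miss  d=-]
3: W B6 -> L0 hit  d=D]
4: R B3 -> L0 miss wb->B6  d=-]
5: R B7 -> L1 miss  d=-]
6: R B0 -> L0 miss  d=-]
7: R B0 -> L0 hit  d=-]
8: R B5 -> L2 miss wb->B8  d=-]
9: W B8 -> L2 miss  d=D]
10: W B7 -> L1 hit  d=D]
11: R B7 -> L1 hit  d=D]
12: W B4 -> L1 miss wb->B7  d=D]
13: W B0 -> L0 hit  d=D]
14: W B0 -> L0 hit  d=D]

WB = [5, 6, 8, 7]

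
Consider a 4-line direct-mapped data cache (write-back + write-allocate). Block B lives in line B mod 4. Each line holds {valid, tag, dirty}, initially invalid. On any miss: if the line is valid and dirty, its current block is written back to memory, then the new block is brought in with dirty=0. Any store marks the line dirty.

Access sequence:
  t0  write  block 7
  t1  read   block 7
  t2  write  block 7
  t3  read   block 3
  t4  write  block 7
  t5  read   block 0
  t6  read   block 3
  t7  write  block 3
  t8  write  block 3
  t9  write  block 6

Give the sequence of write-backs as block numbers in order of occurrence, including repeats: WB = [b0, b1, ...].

WB = [7, 7]

0: W B7 -> L3 miss  d=D]
1: R B7 -> L3 hit  d=D]
2: W B7 -> L3 hit  d=D]
3: R B3 -> L3 miss wb->B7  d=-]
4: W B7 -> L3 miss  d=D]
5: R B0 -> L0 miss  d=-]
6: R B3 -> L3 miss wb->B7  d=-]
7: W B3 -> L3 hit  d=D]
8: W B3 -> L3 hit  d=D]
9: W B6 -> L2 miss  d=D]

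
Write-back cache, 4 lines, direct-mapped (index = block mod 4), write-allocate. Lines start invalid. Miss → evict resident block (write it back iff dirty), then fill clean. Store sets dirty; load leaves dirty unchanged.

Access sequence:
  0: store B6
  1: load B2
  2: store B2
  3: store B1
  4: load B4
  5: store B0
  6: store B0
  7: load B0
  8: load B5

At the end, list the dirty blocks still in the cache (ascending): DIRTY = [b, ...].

0: W B6 → L2 miss [D]
1: R B2 → L2 miss wb→B6 [-]
2: W B2 → L2 hit [D]
3: W B1 → L1 miss [D]
4: R B4 → L0 miss [-]
5: W B0 → L0 miss [D]
6: W B0 → L0 hit [D]
7: R B0 → L0 hit [D]
8: R B5 → L1 miss wb→B1 [-]

DIRTY = [0, 2]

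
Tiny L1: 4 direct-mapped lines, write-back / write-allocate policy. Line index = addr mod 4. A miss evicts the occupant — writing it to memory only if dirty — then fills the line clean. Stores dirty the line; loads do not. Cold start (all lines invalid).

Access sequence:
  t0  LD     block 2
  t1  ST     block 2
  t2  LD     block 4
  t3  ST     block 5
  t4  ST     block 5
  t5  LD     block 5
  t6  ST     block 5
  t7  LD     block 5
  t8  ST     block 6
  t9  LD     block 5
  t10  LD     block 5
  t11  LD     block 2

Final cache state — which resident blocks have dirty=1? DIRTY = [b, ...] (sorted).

  0 | R B2 → L2 miss [-]
  1 | W B2 → L2 hit [D]
  2 | R B4 → L0 miss [-]
  3 | W B5 → L1 miss [D]
  4 | W B5 → L1 hit [D]
  5 | R B5 → L1 hit [D]
  6 | W B5 → L1 hit [D]
  7 | R B5 → L1 hit [D]
  8 | W B6 → L2 miss wb→B2 [D]
  9 | R B5 → L1 hit [D]
  10 | R B5 → L1 hit [D]
  11 | R B2 → L2 miss wb→B6 [-]

DIRTY = [5]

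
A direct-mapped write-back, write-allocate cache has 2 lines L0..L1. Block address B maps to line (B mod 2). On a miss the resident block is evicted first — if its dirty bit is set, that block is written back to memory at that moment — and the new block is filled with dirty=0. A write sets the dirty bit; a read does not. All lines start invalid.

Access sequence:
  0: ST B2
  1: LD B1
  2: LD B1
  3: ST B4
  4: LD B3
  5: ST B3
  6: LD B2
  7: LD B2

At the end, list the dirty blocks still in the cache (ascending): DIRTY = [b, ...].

0: W B2 → L0 miss [D]
1: R B1 → L1 miss [-]
2: R B1 → L1 hit [-]
3: W B4 → L0 miss wb→B2 [D]
4: R B3 → L1 miss [-]
5: W B3 → L1 hit [D]
6: R B2 → L0 miss wb→B4 [-]
7: R B2 → L0 hit [-]

DIRTY = [3]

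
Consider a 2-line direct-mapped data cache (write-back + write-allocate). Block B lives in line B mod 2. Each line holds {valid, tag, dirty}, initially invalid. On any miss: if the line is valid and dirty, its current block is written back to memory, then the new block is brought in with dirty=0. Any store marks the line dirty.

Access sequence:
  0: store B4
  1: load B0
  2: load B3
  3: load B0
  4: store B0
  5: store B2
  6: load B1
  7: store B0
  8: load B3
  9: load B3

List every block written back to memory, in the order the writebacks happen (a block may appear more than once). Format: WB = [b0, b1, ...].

WB = [4, 0, 2]

0: W B4 -> L0 miss  d=D]
1: R B0 -> L0 miss wb->B4  d=-]
2: R B3 -> L1 miss  d=-]
3: R B0 -> L0 hit  d=-]
4: W B0 -> L0 hit  d=D]
5: W B2 -> L0 miss wb->B0  d=D]
6: R B1 -> L1 miss  d=-]
7: W B0 -> L0 miss wb->B2  d=D]
8: R B3 -> L1 miss  d=-]
9: R B3 -> L1 hit  d=-]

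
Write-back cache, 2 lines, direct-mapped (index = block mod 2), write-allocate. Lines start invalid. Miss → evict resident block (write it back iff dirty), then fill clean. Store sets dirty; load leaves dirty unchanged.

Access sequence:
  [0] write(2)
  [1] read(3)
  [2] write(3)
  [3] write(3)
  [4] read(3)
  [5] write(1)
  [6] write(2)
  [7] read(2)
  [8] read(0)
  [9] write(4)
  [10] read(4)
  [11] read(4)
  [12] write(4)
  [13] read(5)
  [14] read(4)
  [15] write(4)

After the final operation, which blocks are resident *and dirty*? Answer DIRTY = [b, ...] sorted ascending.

DIRTY = [4]

  0 | W B2 → L0 miss [D]
  1 | R B3 → L1 miss [-]
  2 | W B3 → L1 hit [D]
  3 | W B3 → L1 hit [D]
  4 | R B3 → L1 hit [D]
  5 | W B1 → L1 miss wb→B3 [D]
  6 | W B2 → L0 hit [D]
  7 | R B2 → L0 hit [D]
  8 | R B0 → L0 miss wb→B2 [-]
  9 | W B4 → L0 miss [D]
  10 | R B4 → L0 hit [D]
  11 | R B4 → L0 hit [D]
  12 | W B4 → L0 hit [D]
  13 | R B5 → L1 miss wb→B1 [-]
  14 | R B4 → L0 hit [D]
  15 | W B4 → L0 hit [D]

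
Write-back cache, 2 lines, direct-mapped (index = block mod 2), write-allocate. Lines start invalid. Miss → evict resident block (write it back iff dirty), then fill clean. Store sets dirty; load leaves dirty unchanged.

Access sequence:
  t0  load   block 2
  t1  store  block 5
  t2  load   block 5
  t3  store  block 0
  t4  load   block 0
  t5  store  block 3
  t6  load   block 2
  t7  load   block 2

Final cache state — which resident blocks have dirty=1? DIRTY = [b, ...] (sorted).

  0 | R B2 → L0 miss [-]
  1 | W B5 → L1 miss [D]
  2 | R B5 → L1 hit [D]
  3 | W B0 → L0 miss [D]
  4 | R B0 → L0 hit [D]
  5 | W B3 → L1 miss wb→B5 [D]
  6 | R B2 → L0 miss wb→B0 [-]
  7 | R B2 → L0 hit [-]

DIRTY = [3]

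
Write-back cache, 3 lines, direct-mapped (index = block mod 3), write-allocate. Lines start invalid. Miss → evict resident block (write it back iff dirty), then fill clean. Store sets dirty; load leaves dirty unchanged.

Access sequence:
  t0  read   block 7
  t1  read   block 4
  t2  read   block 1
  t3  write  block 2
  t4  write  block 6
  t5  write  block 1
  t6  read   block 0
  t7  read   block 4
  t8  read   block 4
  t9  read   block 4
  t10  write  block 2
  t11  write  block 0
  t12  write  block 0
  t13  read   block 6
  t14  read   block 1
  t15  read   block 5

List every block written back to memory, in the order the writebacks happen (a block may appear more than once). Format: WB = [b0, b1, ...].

WB = [6, 1, 0, 2]

0: R B7 -> L1 miss  d=-]
1: R B4 -> L1 miss  d=-]
2: R B1 -> L1 miss  d=-]
3: W B2 -> L2 miss  d=D]
4: W B6 -> L0 miss  d=D]
5: W B1 -> L1 hit  d=D]
6: R B0 -> L0 miss wb->B6  d=-]
7: R B4 -> L1 miss wb->B1  d=-]
8: R B4 -> L1 hit  d=-]
9: R B4 -> L1 hit  d=-]
10: W B2 -> L2 hit  d=D]
11: W B0 -> L0 hit  d=D]
12: W B0 -> L0 hit  d=D]
13: R B6 -> L0 miss wb->B0  d=-]
14: R B1 -> L1 miss  d=-]
15: R B5 -> L2 miss wb->B2  d=-]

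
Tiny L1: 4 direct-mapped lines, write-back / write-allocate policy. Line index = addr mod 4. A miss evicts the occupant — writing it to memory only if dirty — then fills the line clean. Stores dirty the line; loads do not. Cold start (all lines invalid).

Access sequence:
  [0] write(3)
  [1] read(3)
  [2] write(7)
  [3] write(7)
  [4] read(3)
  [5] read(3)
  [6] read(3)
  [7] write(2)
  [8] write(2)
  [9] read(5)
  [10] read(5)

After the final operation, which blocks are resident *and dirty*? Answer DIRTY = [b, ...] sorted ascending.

DIRTY = [2]

0: W B3 -> L3 miss  d=D]
1: R B3 -> L3 hit  d=D]
2: W B7 -> L3 miss wb->B3  d=D]
3: W B7 -> L3 hit  d=D]
4: R B3 -> L3 miss wb->B7  d=-]
5: R B3 -> L3 hit  d=-]
6: R B3 -> L3 hit  d=-]
7: W B2 -> L2 miss  d=D]
8: W B2 -> L2 hit  d=D]
9: R B5 -> L1 miss  d=-]
10: R B5 -> L1 hit  d=-]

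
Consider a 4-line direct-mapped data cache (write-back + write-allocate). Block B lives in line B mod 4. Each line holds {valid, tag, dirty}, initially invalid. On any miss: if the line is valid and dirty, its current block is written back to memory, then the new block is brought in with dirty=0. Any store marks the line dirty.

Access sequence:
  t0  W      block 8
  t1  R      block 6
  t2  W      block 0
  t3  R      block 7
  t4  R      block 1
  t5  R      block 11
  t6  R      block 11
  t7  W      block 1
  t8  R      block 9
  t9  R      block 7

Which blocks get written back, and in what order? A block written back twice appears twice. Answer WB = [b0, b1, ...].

0: W B8 → L0 miss [D]
1: R B6 → L2 miss [-]
2: W B0 → L0 miss wb→B8 [D]
3: R B7 → L3 miss [-]
4: R B1 → L1 miss [-]
5: R B11 → L3 miss [-]
6: R B11 → L3 hit [-]
7: W B1 → L1 hit [D]
8: R B9 → L1 miss wb→B1 [-]
9: R B7 → L3 miss [-]

WB = [8, 1]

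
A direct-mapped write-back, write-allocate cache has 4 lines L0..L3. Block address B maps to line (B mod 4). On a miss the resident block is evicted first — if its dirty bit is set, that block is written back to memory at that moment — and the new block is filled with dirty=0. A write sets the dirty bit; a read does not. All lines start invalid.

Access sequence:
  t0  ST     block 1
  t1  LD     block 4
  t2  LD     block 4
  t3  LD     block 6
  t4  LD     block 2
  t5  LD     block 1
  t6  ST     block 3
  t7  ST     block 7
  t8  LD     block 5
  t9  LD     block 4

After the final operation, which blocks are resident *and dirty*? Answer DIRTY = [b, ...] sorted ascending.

0: W B1 → L1 miss [D]
1: R B4 → L0 miss [-]
2: R B4 → L0 hit [-]
3: R B6 → L2 miss [-]
4: R B2 → L2 miss [-]
5: R B1 → L1 hit [D]
6: W B3 → L3 miss [D]
7: W B7 → L3 miss wb→B3 [D]
8: R B5 → L1 miss wb→B1 [-]
9: R B4 → L0 hit [-]

DIRTY = [7]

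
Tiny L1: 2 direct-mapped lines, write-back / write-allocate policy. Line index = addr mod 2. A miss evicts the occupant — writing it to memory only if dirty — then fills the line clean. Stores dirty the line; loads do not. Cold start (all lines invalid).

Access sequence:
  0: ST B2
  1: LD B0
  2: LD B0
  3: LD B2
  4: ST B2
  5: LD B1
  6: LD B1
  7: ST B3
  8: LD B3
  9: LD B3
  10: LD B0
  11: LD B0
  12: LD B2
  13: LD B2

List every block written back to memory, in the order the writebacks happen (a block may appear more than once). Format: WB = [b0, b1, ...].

WB = [2, 2]

  0 | W B2 → L0 miss [D]
  1 | R B0 → L0 miss wb→B2 [-]
  2 | R B0 → L0 hit [-]
  3 | R B2 → L0 miss [-]
  4 | W B2 → L0 hit [D]
  5 | R B1 → L1 miss [-]
  6 | R B1 → L1 hit [-]
  7 | W B3 → L1 miss [D]
  8 | R B3 → L1 hit [D]
  9 | R B3 → L1 hit [D]
  10 | R B0 → L0 miss wb→B2 [-]
  11 | R B0 → L0 hit [-]
  12 | R B2 → L0 miss [-]
  13 | R B2 → L0 hit [-]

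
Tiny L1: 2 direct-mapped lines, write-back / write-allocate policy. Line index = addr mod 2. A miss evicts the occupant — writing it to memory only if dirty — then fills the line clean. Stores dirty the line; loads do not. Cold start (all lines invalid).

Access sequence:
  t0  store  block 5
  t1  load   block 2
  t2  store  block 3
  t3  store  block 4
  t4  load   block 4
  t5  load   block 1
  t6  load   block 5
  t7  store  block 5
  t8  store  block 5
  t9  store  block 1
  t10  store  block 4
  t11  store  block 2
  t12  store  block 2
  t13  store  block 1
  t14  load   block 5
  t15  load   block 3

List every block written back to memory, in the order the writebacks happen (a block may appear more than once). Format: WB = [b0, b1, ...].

0: W B5 -> L1 miss  d=D]
1: R B2 -> L0 miss  d=-]
2: W B3 -> L1 miss wb->B5  d=D]
3: W B4 -> L0 miss  d=D]
4: R B4 -> L0 hit  d=D]
5: R B1 -> L1 miss wb->B3  d=-]
6: R B5 -> L1 miss  d=-]
7: W B5 -> L1 hit  d=D]
8: W B5 -> L1 hit  d=D]
9: W B1 -> L1 miss wb->B5  d=D]
10: W B4 -> L0 hit  d=D]
11: W B2 -> L0 miss wb->B4  d=D]
12: W B2 -> L0 hit  d=D]
13: W B1 -> L1 hit  d=D]
14: R B5 -> L1 miss wb->B1  d=-]
15: R B3 -> L1 miss  d=-]

WB = [5, 3, 5, 4, 1]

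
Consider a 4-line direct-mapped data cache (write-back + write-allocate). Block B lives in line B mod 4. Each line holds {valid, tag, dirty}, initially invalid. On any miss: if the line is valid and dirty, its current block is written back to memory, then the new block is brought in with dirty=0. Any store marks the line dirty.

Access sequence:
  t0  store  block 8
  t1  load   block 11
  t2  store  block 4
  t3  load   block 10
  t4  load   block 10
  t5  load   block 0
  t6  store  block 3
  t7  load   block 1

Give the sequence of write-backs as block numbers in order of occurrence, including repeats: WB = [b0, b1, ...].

WB = [8, 4]

0: W B8 → L0 miss [D]
1: R B11 → L3 miss [-]
2: W B4 → L0 miss wb→B8 [D]
3: R B10 → L2 miss [-]
4: R B10 → L2 hit [-]
5: R B0 → L0 miss wb→B4 [-]
6: W B3 → L3 miss [D]
7: R B1 → L1 miss [-]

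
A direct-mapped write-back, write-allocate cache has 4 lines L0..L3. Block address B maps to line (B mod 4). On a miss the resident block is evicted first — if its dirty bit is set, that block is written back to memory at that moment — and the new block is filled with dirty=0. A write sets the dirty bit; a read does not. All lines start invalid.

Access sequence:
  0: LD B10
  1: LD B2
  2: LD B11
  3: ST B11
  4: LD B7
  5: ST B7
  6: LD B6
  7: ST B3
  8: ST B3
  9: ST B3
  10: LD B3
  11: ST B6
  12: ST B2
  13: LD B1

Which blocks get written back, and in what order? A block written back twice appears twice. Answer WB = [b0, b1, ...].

0: R B10 → L2 miss [-]
1: R B2 → L2 miss [-]
2: R B11 → L3 miss [-]
3: W B11 → L3 hit [D]
4: R B7 → L3 miss wb→B11 [-]
5: W B7 → L3 hit [D]
6: R B6 → L2 miss [-]
7: W B3 → L3 miss wb→B7 [D]
8: W B3 → L3 hit [D]
9: W B3 → L3 hit [D]
10: R B3 → L3 hit [D]
11: W B6 → L2 hit [D]
12: W B2 → L2 miss wb→B6 [D]
13: R B1 → L1 miss [-]

WB = [11, 7, 6]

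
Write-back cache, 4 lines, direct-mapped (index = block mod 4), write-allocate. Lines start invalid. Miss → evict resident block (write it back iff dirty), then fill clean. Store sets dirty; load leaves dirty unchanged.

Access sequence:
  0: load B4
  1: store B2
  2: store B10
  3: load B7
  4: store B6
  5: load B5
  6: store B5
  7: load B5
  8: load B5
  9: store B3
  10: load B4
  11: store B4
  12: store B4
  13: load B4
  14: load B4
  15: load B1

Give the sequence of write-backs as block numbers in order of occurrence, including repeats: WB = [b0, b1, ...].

WB = [2, 10, 5]

0: R B4 → L0 miss [-]
1: W B2 → L2 miss [D]
2: W B10 → L2 miss wb→B2 [D]
3: R B7 → L3 miss [-]
4: W B6 → L2 miss wb→B10 [D]
5: R B5 → L1 miss [-]
6: W B5 → L1 hit [D]
7: R B5 → L1 hit [D]
8: R B5 → L1 hit [D]
9: W B3 → L3 miss [D]
10: R B4 → L0 hit [-]
11: W B4 → L0 hit [D]
12: W B4 → L0 hit [D]
13: R B4 → L0 hit [D]
14: R B4 → L0 hit [D]
15: R B1 → L1 miss wb→B5 [-]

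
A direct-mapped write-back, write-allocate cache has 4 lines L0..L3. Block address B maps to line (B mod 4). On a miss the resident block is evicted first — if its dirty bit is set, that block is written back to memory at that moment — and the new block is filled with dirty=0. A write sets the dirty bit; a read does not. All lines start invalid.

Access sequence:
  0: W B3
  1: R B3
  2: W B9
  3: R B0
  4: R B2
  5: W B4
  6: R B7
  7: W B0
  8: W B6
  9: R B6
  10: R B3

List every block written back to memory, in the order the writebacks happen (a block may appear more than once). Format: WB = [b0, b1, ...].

0: W B3 -> L3 miss  d=D]
1: R B3 -> L3 hit  d=D]
2: W B9 -> L1 miss  d=D]
3: R B0 -> L0 miss  d=-]
4: R B2 -> L2 miss  d=-]
5: W B4 -> L0 miss  d=D]
6: R B7 -> L3 miss wb->B3  d=-]
7: W B0 -> L0 miss wb->B4  d=D]
8: W B6 -> L2 miss  d=D]
9: R B6 -> L2 hit  d=D]
10: R B3 -> L3 miss  d=-]

WB = [3, 4]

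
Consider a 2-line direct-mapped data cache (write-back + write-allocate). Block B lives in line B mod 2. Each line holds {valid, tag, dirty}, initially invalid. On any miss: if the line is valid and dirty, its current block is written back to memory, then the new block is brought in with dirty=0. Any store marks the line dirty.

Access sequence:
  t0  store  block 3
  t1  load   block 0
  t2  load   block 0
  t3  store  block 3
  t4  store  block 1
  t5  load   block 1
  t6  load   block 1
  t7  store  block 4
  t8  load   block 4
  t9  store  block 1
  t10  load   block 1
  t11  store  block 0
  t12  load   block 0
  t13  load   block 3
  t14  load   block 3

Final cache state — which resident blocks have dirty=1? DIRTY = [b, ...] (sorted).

0: W B3 -> L1 miss  d=D]
1: R B0 -> L0 miss  d=-]
2: R B0 -> L0 hit  d=-]
3: W B3 -> L1 hit  d=D]
4: W B1 -> L1 miss wb->B3  d=D]
5: R B1 -> L1 hit  d=D]
6: R B1 -> L1 hit  d=D]
7: W B4 -> L0 miss  d=D]
8: R B4 -> L0 hit  d=D]
9: W B1 -> L1 hit  d=D]
10: R B1 -> L1 hit  d=D]
11: W B0 -> L0 miss wb->B4  d=D]
12: R B0 -> L0 hit  d=D]
13: R B3 -> L1 miss wb->B1  d=-]
14: R B3 -> L1 hit  d=-]

DIRTY = [0]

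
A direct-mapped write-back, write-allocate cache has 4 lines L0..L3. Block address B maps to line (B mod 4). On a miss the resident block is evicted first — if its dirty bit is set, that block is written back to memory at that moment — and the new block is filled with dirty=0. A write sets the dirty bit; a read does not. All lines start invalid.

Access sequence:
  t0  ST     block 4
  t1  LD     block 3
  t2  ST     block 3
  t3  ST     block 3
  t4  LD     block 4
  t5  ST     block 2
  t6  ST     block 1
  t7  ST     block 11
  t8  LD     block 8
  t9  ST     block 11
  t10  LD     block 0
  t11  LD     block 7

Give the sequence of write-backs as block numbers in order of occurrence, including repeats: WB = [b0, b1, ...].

0: W B4 → L0 miss [D]
1: R B3 → L3 miss [-]
2: W B3 → L3 hit [D]
3: W B3 → L3 hit [D]
4: R B4 → L0 hit [D]
5: W B2 → L2 miss [D]
6: W B1 → L1 miss [D]
7: W B11 → L3 miss wb→B3 [D]
8: R B8 → L0 miss wb→B4 [-]
9: W B11 → L3 hit [D]
10: R B0 → L0 miss [-]
11: R B7 → L3 miss wb→B11 [-]

WB = [3, 4, 11]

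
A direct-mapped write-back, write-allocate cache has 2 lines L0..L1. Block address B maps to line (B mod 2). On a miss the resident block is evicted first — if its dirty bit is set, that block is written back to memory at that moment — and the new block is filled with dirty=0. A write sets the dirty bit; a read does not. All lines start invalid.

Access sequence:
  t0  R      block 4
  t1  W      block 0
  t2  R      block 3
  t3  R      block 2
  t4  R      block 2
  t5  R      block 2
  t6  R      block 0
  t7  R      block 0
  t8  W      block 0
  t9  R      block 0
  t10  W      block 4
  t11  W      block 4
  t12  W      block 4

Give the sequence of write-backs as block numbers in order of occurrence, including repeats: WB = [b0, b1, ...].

WB = [0, 0]

0: R B4 -> L0 miss  d=-]
1: W B0 -> L0 miss  d=D]
2: R B3 -> L1 miss  d=-]
3: R B2 -> L0 miss wb->B0  d=-]
4: R B2 -> L0 hit  d=-]
5: R B2 -> L0 hit  d=-]
6: R B0 -> L0 miss  d=-]
7: R B0 -> L0 hit  d=-]
8: W B0 -> L0 hit  d=D]
9: R B0 -> L0 hit  d=D]
10: W B4 -> L0 miss wb->B0  d=D]
11: W B4 -> L0 hit  d=D]
12: W B4 -> L0 hit  d=D]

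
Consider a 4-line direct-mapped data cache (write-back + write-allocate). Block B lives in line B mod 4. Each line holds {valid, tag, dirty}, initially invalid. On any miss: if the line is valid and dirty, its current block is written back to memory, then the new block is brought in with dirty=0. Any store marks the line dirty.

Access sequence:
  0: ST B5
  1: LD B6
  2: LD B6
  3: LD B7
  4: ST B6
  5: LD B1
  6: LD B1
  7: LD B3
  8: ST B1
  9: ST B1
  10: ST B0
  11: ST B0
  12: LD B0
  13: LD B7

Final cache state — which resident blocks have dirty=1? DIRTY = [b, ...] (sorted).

DIRTY = [0, 1, 6]

  0 | W B5 → L1 miss [D]
  1 | R B6 → L2 miss [-]
  2 | R B6 → L2 hit [-]
  3 | R B7 → L3 miss [-]
  4 | W B6 → L2 hit [D]
  5 | R B1 → L1 miss wb→B5 [-]
  6 | R B1 → L1 hit [-]
  7 | R B3 → L3 miss [-]
  8 | W B1 → L1 hit [D]
  9 | W B1 → L1 hit [D]
  10 | W B0 → L0 miss [D]
  11 | W B0 → L0 hit [D]
  12 | R B0 → L0 hit [D]
  13 | R B7 → L3 miss [-]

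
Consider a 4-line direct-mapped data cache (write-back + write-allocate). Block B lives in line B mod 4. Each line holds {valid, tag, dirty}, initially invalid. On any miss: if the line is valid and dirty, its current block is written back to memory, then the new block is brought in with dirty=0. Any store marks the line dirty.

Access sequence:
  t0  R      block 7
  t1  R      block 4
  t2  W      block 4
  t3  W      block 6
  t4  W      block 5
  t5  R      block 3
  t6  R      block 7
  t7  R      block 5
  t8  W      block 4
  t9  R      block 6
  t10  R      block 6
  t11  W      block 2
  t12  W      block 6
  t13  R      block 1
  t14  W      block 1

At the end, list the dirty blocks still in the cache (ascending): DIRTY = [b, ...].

  0 | R B7 → L3 miss [-]
  1 | R B4 → L0 miss [-]
  2 | W B4 → L0 hit [D]
  3 | W B6 → L2 miss [D]
  4 | W B5 → L1 miss [D]
  5 | R B3 → L3 miss [-]
  6 | R B7 → L3 miss [-]
  7 | R B5 → L1 hit [D]
  8 | W B4 → L0 hit [D]
  9 | R B6 → L2 hit [D]
  10 | R B6 → L2 hit [D]
  11 | W B2 → L2 miss wb→B6 [D]
  12 | W B6 → L2 miss wb→B2 [D]
  13 | R B1 → L1 miss wb→B5 [-]
  14 | W B1 → L1 hit [D]

DIRTY = [1, 4, 6]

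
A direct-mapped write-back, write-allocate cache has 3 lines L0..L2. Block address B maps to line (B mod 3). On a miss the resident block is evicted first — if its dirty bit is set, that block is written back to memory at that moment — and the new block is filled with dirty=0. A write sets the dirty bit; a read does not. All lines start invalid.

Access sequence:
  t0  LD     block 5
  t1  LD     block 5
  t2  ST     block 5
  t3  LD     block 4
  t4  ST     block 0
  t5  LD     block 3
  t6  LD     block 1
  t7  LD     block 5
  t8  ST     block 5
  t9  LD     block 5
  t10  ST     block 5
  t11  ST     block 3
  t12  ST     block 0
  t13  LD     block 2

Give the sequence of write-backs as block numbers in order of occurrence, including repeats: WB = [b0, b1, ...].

WB = [0, 3, 5]

0: R B5 -> L2 miss  d=-]
1: R B5 -> L2 hit  d=-]
2: W B5 -> L2 hit  d=D]
3: R B4 -> L1 miss  d=-]
4: W B0 -> L0 miss  d=D]
5: R B3 -> L0 miss wb->B0  d=-]
6: R B1 -> L1 miss  d=-]
7: R B5 -> L2 hit  d=D]
8: W B5 -> L2 hit  d=D]
9: R B5 -> L2 hit  d=D]
10: W B5 -> L2 hit  d=D]
11: W B3 -> L0 hit  d=D]
12: W B0 -> L0 miss wb->B3  d=D]
13: R B2 -> L2 miss wb->B5  d=-]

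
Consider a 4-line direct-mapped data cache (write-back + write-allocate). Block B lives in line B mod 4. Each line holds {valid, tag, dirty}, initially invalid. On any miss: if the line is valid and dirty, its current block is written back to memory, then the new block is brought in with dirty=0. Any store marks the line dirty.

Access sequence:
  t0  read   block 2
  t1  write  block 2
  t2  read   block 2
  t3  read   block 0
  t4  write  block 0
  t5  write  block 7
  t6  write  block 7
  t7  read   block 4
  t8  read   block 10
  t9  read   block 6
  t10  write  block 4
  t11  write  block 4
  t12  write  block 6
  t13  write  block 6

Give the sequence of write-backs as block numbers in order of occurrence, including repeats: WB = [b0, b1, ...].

WB = [0, 2]

  0 | R B2 → L2 miss [-]
  1 | W B2 → L2 hit [D]
  2 | R B2 → L2 hit [D]
  3 | R B0 → L0 miss [-]
  4 | W B0 → L0 hit [D]
  5 | W B7 → L3 miss [D]
  6 | W B7 → L3 hit [D]
  7 | R B4 → L0 miss wb→B0 [-]
  8 | R B10 → L2 miss wb→B2 [-]
  9 | R B6 → L2 miss [-]
  10 | W B4 → L0 hit [D]
  11 | W B4 → L0 hit [D]
  12 | W B6 → L2 hit [D]
  13 | W B6 → L2 hit [D]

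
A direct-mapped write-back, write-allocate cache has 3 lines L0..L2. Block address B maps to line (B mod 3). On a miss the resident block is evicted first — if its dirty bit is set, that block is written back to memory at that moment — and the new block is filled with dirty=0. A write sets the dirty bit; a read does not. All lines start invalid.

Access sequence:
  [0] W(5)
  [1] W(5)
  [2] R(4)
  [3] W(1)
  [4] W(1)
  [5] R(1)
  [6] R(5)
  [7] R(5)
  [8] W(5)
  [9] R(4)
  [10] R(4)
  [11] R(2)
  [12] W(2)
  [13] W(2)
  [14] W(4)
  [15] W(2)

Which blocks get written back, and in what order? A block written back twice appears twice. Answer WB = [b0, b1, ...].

0: W B5 → L2 miss [D]
1: W B5 → L2 hit [D]
2: R B4 → L1 miss [-]
3: W B1 → L1 miss [D]
4: W B1 → L1 hit [D]
5: R B1 → L1 hit [D]
6: R B5 → L2 hit [D]
7: R B5 → L2 hit [D]
8: W B5 → L2 hit [D]
9: R B4 → L1 miss wb→B1 [-]
10: R B4 → L1 hit [-]
11: R B2 → L2 miss wb→B5 [-]
12: W B2 → L2 hit [D]
13: W B2 → L2 hit [D]
14: W B4 → L1 hit [D]
15: W B2 → L2 hit [D]

WB = [1, 5]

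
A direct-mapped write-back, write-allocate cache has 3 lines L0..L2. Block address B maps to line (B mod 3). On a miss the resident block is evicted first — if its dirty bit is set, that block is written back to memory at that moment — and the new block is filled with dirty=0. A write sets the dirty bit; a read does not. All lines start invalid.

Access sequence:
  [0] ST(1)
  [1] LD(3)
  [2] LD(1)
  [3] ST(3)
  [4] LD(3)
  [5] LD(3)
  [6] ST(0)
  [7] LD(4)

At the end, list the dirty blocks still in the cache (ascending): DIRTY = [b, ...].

DIRTY = [0]

  0 | W B1 → L1 miss [D]
  1 | R B3 → L0 miss [-]
  2 | R B1 → L1 hit [D]
  3 | W B3 → L0 hit [D]
  4 | R B3 → L0 hit [D]
  5 | R B3 → L0 hit [D]
  6 | W B0 → L0 miss wb→B3 [D]
  7 | R B4 → L1 miss wb→B1 [-]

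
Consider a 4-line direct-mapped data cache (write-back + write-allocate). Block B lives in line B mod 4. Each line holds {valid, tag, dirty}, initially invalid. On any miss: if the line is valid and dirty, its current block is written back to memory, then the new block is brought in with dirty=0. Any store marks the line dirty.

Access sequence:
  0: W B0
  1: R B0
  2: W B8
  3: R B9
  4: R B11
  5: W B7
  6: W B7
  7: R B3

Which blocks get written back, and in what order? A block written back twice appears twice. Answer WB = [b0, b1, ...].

0: W B0 → L0 miss [D]
1: R B0 → L0 hit [D]
2: W B8 → L0 miss wb→B0 [D]
3: R B9 → L1 miss [-]
4: R B11 → L3 miss [-]
5: W B7 → L3 miss [D]
6: W B7 → L3 hit [D]
7: R B3 → L3 miss wb→B7 [-]

WB = [0, 7]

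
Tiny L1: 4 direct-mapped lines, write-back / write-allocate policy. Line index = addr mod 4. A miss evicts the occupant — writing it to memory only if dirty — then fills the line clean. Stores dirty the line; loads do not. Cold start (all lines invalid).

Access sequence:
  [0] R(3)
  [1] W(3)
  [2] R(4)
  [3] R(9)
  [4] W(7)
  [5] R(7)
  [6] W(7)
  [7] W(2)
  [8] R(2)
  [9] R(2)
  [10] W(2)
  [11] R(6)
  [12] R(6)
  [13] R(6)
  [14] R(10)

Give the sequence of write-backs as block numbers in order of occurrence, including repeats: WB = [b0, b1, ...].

WB = [3, 2]

0: R B3 → L3 miss [-]
1: W B3 → L3 hit [D]
2: R B4 → L0 miss [-]
3: R B9 → L1 miss [-]
4: W B7 → L3 miss wb→B3 [D]
5: R B7 → L3 hit [D]
6: W B7 → L3 hit [D]
7: W B2 → L2 miss [D]
8: R B2 → L2 hit [D]
9: R B2 → L2 hit [D]
10: W B2 → L2 hit [D]
11: R B6 → L2 miss wb→B2 [-]
12: R B6 → L2 hit [-]
13: R B6 → L2 hit [-]
14: R B10 → L2 miss [-]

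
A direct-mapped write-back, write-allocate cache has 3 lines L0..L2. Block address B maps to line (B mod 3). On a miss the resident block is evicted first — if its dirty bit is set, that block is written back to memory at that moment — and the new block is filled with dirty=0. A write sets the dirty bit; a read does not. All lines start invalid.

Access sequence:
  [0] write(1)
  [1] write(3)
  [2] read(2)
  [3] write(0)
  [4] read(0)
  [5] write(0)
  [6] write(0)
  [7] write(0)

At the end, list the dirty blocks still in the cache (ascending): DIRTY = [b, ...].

0: W B1 → L1 miss [D]
1: W B3 → L0 miss [D]
2: R B2 → L2 miss [-]
3: W B0 → L0 miss wb→B3 [D]
4: R B0 → L0 hit [D]
5: W B0 → L0 hit [D]
6: W B0 → L0 hit [D]
7: W B0 → L0 hit [D]

DIRTY = [0, 1]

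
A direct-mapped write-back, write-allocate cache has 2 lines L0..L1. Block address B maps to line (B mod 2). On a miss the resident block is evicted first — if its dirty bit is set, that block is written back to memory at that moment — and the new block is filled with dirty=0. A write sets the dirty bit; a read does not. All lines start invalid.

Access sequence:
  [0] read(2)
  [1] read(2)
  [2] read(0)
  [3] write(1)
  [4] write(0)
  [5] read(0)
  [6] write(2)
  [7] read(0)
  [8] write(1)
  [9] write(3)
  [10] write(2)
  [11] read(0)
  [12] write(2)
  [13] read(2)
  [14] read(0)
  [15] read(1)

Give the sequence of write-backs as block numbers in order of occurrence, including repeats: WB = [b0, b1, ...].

WB = [0, 2, 1, 2, 2, 3]

  0 | R B2 → L0 miss [-]
  1 | R B2 → L0 hit [-]
  2 | R B0 → L0 miss [-]
  3 | W B1 → L1 miss [D]
  4 | W B0 → L0 hit [D]
  5 | R B0 → L0 hit [D]
  6 | W B2 → L0 miss wb→B0 [D]
  7 | R B0 → L0 miss wb→B2 [-]
  8 | W B1 → L1 hit [D]
  9 | W B3 → L1 miss wb→B1 [D]
  10 | W B2 → L0 miss [D]
  11 | R B0 → L0 miss wb→B2 [-]
  12 | W B2 → L0 miss [D]
  13 | R B2 → L0 hit [D]
  14 | R B0 → L0 miss wb→B2 [-]
  15 | R B1 → L1 miss wb→B3 [-]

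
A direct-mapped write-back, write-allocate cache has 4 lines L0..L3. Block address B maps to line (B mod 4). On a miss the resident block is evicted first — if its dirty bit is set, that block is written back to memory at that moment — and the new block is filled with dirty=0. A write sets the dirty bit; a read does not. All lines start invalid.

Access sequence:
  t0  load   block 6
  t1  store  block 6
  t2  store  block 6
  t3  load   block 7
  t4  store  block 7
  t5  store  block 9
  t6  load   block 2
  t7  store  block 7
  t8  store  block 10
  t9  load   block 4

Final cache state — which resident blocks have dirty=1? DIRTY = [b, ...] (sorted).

DIRTY = [7, 9, 10]

0: R B6 → L2 miss [-]
1: W B6 → L2 hit [D]
2: W B6 → L2 hit [D]
3: R B7 → L3 miss [-]
4: W B7 → L3 hit [D]
5: W B9 → L1 miss [D]
6: R B2 → L2 miss wb→B6 [-]
7: W B7 → L3 hit [D]
8: W B10 → L2 miss [D]
9: R B4 → L0 miss [-]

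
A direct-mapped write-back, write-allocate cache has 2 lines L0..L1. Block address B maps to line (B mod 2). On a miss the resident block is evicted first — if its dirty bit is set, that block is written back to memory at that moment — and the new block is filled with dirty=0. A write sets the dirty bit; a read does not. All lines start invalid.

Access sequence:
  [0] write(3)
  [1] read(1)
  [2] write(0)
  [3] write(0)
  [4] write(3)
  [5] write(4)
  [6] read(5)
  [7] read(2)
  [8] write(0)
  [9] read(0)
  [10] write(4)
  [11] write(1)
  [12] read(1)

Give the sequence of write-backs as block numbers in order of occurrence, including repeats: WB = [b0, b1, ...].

0: W B3 -> L1 miss  d=D]
1: R B1 -> L1 miss wb->B3  d=-]
2: W B0 -> L0 miss  d=D]
3: W B0 -> L0 hit  d=D]
4: W B3 -> L1 miss  d=D]
5: W B4 -> L0 miss wb->B0  d=D]
6: R B5 -> L1 miss wb->B3  d=-]
7: R B2 -> L0 miss wb->B4  d=-]
8: W B0 -> L0 miss  d=D]
9: R B0 -> L0 hit  d=D]
10: W B4 -> L0 miss wb->B0  d=D]
11: W B1 -> L1 miss  d=D]
12: R B1 -> L1 hit  d=D]

WB = [3, 0, 3, 4, 0]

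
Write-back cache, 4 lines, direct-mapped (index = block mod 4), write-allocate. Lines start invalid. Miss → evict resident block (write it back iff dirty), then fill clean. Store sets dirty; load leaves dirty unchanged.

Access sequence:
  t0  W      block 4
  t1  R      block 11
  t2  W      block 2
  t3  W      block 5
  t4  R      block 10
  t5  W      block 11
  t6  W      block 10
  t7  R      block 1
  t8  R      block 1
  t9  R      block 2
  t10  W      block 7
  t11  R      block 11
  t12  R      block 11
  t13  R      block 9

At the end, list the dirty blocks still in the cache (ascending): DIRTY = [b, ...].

0: W B4 → L0 miss [D]
1: R B11 → L3 miss [-]
2: W B2 → L2 miss [D]
3: W B5 → L1 miss [D]
4: R B10 → L2 miss wb→B2 [-]
5: W B11 → L3 hit [D]
6: W B10 → L2 hit [D]
7: R B1 → L1 miss wb→B5 [-]
8: R B1 → L1 hit [-]
9: R B2 → L2 miss wb→B10 [-]
10: W B7 → L3 miss wb→B11 [D]
11: R B11 → L3 miss wb→B7 [-]
12: R B11 → L3 hit [-]
13: R B9 → L1 miss [-]

DIRTY = [4]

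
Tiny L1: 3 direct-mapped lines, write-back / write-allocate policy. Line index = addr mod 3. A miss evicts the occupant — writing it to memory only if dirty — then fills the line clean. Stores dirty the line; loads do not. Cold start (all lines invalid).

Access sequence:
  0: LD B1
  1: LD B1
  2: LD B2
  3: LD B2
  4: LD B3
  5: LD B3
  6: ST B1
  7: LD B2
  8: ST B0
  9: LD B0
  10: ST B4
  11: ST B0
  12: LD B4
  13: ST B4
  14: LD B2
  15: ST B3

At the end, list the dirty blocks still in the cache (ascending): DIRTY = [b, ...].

  0 | R B1 → L1 miss [-]
  1 | R B1 → L1 hit [-]
  2 | R B2 → L2 miss [-]
  3 | R B2 → L2 hit [-]
  4 | R B3 → L0 miss [-]
  5 | R B3 → L0 hit [-]
  6 | W B1 → L1 hit [D]
  7 | R B2 → L2 hit [-]
  8 | W B0 → L0 miss [D]
  9 | R B0 → L0 hit [D]
  10 | W B4 → L1 miss wb→B1 [D]
  11 | W B0 → L0 hit [D]
  12 | R B4 → L1 hit [D]
  13 | W B4 → L1 hit [D]
  14 | R B2 → L2 hit [-]
  15 | W B3 → L0 miss wb→B0 [D]

DIRTY = [3, 4]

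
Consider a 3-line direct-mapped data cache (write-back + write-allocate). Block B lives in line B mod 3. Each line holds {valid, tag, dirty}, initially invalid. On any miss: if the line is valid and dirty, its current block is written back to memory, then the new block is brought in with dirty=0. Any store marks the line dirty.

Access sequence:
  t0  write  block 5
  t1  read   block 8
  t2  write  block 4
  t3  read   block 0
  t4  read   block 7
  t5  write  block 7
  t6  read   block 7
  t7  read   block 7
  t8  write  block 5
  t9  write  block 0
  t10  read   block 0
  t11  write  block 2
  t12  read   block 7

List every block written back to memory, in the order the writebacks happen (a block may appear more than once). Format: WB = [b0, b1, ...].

WB = [5, 4, 5]

  0 | W B5 → L2 miss [D]
  1 | R B8 → L2 miss wb→B5 [-]
  2 | W B4 → L1 miss [D]
  3 | R B0 → L0 miss [-]
  4 | R B7 → L1 miss wb→B4 [-]
  5 | W B7 → L1 hit [D]
  6 | R B7 → L1 hit [D]
  7 | R B7 → L1 hit [D]
  8 | W B5 → L2 miss [D]
  9 | W B0 → L0 hit [D]
  10 | R B0 → L0 hit [D]
  11 | W B2 → L2 miss wb→B5 [D]
  12 | R B7 → L1 hit [D]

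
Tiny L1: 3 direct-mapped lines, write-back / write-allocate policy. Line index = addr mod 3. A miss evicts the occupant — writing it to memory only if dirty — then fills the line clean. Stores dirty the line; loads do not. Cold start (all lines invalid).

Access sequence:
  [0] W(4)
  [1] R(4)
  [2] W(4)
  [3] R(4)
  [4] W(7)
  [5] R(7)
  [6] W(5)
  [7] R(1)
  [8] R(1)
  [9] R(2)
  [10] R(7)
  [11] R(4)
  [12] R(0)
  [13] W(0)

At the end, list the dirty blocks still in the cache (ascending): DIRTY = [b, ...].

0: W B4 → L1 miss [D]
1: R B4 → L1 hit [D]
2: W B4 → L1 hit [D]
3: R B4 → L1 hit [D]
4: W B7 → L1 miss wb→B4 [D]
5: R B7 → L1 hit [D]
6: W B5 → L2 miss [D]
7: R B1 → L1 miss wb→B7 [-]
8: R B1 → L1 hit [-]
9: R B2 → L2 miss wb→B5 [-]
10: R B7 → L1 miss [-]
11: R B4 → L1 miss [-]
12: R B0 → L0 miss [-]
13: W B0 → L0 hit [D]

DIRTY = [0]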